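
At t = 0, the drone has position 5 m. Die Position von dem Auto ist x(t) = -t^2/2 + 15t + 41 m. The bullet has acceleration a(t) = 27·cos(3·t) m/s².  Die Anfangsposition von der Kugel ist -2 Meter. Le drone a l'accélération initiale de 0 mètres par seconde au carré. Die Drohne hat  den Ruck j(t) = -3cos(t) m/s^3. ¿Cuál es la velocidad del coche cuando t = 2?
Para resolver esto, necesitamos tomar 1 derivada de nuestra ecuación de la posición x(t) = -t^2/2 + 15·t + 41. La derivada de la posición da la velocidad: v(t) = 15 - t. De la ecuación de la velocidad v(t) = 15 - t, sustituimos t = 2 para obtener v = 13.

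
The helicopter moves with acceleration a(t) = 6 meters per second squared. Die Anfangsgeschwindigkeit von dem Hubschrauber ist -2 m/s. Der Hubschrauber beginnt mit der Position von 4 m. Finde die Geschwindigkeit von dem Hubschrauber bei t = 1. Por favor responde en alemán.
Ausgehend von der Beschleunigung a(t) = 6, nehmen wir 1 Stammfunktion. Das Integral von der Beschleunigung, mit v(0) = -2, ergibt die Geschwindigkeit: v(t) = 6·t - 2. Mit v(t) = 6·t - 2 und Einsetzen von t = 1, finden wir v = 4.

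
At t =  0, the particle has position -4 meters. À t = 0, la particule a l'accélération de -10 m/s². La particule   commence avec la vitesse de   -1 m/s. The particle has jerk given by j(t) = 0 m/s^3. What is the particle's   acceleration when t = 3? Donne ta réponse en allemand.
Ausgehend von dem Ruck j(t) = 0, nehmen wir 1 Stammfunktion. Das Integral von dem Ruck ist die Beschleunigung. Mit a(0) = -10 erhalten wir a(t) = -10. Wir haben die Beschleunigung a(t) = -10. Durch Einsetzen von t = 3: a(3) = -10.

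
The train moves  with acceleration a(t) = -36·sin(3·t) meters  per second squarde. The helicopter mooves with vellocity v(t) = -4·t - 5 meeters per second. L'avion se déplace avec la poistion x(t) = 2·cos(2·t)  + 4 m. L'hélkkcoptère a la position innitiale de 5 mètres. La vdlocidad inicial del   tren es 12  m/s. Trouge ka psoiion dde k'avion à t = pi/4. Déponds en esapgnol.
Tenemos la posición x(t) = 2·cos(2·t) + 4. Sustituyendo t = pi/4: x(pi/4) = 4.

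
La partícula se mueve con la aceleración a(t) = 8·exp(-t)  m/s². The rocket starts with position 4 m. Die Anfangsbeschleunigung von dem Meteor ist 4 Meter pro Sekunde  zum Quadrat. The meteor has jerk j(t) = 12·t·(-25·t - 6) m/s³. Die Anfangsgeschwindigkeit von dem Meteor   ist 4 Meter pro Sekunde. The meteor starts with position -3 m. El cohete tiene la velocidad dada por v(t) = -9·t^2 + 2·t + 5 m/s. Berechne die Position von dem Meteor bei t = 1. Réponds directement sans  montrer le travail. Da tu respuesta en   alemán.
x(1) = -5.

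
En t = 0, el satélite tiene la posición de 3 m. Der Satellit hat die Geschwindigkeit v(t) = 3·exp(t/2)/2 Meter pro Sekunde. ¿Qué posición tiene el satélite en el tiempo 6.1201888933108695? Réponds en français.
En partant de la vitesse v(t) = 3·exp(t/2)/2, nous prenons 1 intégrale. L'intégrale de la vitesse, avec x(0) = 3, donne la position: x(t) = 3·exp(t/2). En utilisant x(t) = 3·exp(t/2) et en substituant t = 6.1201888933108695, nous trouvons x = 63.9887147207855.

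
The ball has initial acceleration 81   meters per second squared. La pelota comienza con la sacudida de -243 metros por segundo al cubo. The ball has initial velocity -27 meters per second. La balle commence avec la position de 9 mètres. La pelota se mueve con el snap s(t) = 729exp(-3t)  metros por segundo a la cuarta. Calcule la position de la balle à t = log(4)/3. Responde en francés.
Nous devons intégrer notre équation du snap s(t) = 729·exp(-3·t) 4 fois. La primitive du snap est le jerk. En utilisant j(0) = -243, nous obtenons j(t) = -243·exp(-3·t). En intégrant le jerk et en utilisant la condition initiale a(0) = 81, nous obtenons a(t) = 81·exp(-3·t). En prenant ∫a(t)dt et en appliquant v(0) = -27, nous trouvons v(t) = -27·exp(-3·t). La primitive de la vitesse est la position. En utilisant x(0) = 9, nous obtenons x(t) = 9·exp(-3·t). En utilisant x(t) = 9·exp(-3·t) et en substituant t = log(4)/3, nous trouvons x = 9/4.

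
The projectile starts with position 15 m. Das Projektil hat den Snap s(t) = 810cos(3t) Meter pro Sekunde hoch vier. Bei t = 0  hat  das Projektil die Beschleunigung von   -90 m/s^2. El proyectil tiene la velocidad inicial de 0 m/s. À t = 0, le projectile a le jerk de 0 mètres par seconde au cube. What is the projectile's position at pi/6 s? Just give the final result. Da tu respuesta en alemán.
x(pi/6) = 5.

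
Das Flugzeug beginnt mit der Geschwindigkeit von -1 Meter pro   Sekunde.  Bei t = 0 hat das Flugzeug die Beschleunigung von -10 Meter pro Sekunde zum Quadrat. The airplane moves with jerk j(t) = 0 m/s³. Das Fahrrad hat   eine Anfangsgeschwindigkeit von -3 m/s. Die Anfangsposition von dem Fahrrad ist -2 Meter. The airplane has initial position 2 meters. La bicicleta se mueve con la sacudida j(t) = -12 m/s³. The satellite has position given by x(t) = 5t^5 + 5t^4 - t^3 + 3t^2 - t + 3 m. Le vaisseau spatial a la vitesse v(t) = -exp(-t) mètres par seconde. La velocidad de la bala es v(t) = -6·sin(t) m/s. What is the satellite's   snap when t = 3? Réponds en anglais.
To solve this, we need to take 4 derivatives of our position equation x(t) = 5·t^5 + 5·t^4 - t^3 + 3·t^2 - t + 3. The derivative of position gives velocity: v(t) = 25·t^4 + 20·t^3 - 3·t^2 + 6·t - 1. Differentiating velocity, we get acceleration: a(t) = 100·t^3 + 60·t^2 - 6·t + 6. Differentiating acceleration, we get jerk: j(t) = 300·t^2 + 120·t - 6. The derivative of jerk gives snap: s(t) = 600·t + 120. We have snap s(t) = 600·t + 120. Substituting t = 3: s(3) = 1920.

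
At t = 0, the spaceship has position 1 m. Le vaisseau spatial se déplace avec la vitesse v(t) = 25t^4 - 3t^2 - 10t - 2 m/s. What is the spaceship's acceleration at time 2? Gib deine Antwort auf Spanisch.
Partiendo de la velocidad v(t) = 25·t^4 - 3·t^2 - 10·t - 2, tomamos 1 derivada. Tomando d/dt de v(t), encontramos a(t) = 100·t^3 - 6·t - 10. Tenemos la aceleración a(t) = 100·t^3 - 6·t - 10. Sustituyendo t = 2: a(2) = 778.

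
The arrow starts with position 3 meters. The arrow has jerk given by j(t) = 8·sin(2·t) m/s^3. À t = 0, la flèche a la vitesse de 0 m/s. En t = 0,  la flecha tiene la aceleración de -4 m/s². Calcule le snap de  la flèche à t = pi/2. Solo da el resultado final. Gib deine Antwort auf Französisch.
À t = pi/2, s = -16.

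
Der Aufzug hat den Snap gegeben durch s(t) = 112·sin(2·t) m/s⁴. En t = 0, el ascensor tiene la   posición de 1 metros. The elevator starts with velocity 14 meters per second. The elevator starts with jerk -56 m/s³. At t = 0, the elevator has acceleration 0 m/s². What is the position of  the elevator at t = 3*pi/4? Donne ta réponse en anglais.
To solve this, we need to take 4 antiderivatives of our snap equation s(t) = 112·sin(2·t). The integral of snap is jerk. Using j(0) = -56, we get j(t) = -56·cos(2·t). Taking ∫j(t)dt and applying a(0) = 0, we find a(t) = -28·sin(2·t). The antiderivative of acceleration, with v(0) = 14, gives velocity: v(t) = 14·cos(2·t). Taking ∫v(t)dt and applying x(0) = 1, we find x(t) = 7·sin(2·t) + 1. We have position x(t) = 7·sin(2·t) + 1. Substituting t = 3*pi/4: x(3*pi/4) = -6.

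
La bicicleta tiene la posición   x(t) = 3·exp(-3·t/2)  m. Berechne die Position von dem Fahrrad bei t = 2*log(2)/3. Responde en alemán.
Aus der Gleichung für die Position x(t) = 3·exp(-3·t/2), setzen wir t = 2*log(2)/3 ein und erhalten x = 3/2.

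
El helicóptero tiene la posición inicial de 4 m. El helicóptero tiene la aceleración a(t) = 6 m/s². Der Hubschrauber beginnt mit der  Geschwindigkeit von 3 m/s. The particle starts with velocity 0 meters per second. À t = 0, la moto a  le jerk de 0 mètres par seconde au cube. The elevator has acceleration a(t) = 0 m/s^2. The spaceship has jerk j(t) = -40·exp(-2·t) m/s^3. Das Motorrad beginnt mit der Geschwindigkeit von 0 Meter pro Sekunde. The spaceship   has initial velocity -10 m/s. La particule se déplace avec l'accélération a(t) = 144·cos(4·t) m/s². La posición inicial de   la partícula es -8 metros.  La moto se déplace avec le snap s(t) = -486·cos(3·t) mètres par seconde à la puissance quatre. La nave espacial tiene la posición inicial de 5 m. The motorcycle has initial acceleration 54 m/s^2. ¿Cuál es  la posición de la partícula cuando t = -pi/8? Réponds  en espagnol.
Para resolver esto, necesitamos tomar 2 integrales de nuestra ecuación de la aceleración a(t) = 144·cos(4·t). Integrando la aceleración y usando la condición inicial v(0) = 0, obtenemos v(t) = 36·sin(4·t). Tomando ∫v(t)dt y aplicando x(0) = -8, encontramos x(t) = 1 - 9·cos(4·t). Usando x(t) = 1 - 9·cos(4·t) y sustituyendo t = -pi/8, encontramos x = 1.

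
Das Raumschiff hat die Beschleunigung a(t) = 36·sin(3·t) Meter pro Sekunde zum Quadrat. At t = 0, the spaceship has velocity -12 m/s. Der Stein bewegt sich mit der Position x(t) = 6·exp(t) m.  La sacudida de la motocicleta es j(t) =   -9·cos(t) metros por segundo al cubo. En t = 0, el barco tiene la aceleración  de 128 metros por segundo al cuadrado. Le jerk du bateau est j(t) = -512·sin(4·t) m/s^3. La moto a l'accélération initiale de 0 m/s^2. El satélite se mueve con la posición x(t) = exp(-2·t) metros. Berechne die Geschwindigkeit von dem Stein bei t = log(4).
Wir müssen unsere Gleichung für die Position x(t) = 6·exp(t) 1-mal ableiten. Die Ableitung von der Position ergibt die Geschwindigkeit: v(t) = 6·exp(t). Aus der Gleichung für die Geschwindigkeit v(t) = 6·exp(t), setzen wir t = log(4) ein und erhalten v = 24.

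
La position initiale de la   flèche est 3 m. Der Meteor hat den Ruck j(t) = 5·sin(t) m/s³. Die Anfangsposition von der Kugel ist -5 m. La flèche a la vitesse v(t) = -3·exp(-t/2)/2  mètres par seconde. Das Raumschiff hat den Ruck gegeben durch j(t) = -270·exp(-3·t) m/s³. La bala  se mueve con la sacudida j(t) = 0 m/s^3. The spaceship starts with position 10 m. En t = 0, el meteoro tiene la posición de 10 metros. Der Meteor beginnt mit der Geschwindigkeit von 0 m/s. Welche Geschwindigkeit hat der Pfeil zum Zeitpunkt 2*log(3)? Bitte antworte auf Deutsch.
Aus der Gleichung für die Geschwindigkeit v(t) = -3·exp(-t/2)/2, setzen wir t = 2*log(3) ein und erhalten v = -1/2.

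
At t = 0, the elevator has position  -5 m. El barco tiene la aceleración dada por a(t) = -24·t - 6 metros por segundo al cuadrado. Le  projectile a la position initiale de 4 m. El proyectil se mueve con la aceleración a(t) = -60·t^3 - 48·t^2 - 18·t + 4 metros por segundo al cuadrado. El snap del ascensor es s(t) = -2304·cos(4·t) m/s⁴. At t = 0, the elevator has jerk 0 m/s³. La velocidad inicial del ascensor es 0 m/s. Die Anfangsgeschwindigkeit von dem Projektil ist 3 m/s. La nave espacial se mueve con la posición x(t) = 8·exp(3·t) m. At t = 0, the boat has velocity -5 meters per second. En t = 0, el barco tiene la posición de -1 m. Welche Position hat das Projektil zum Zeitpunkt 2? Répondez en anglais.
To find the answer, we compute 2 integrals of a(t) = -60·t^3 - 48·t^2 - 18·t + 4. The integral of acceleration is velocity. Using v(0) = 3, we get v(t) = -15·t^4 - 16·t^3 - 9·t^2 + 4·t + 3. Taking ∫v(t)dt and applying x(0) = 4, we find x(t) = -3·t^5 - 4·t^4 - 3·t^3 + 2·t^2 + 3·t + 4. Using x(t) = -3·t^5 - 4·t^4 - 3·t^3 + 2·t^2 + 3·t + 4 and substituting t = 2, we find x = -166.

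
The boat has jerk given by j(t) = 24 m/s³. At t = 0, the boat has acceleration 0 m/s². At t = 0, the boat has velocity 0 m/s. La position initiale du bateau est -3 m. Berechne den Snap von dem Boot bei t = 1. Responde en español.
Partiendo de la sacudida j(t) = 24, tomamos 1 derivada. Tomando d/dt de j(t), encontramos s(t) = 0. Tenemos el snap s(t) = 0. Sustituyendo t = 1: s(1) = 0.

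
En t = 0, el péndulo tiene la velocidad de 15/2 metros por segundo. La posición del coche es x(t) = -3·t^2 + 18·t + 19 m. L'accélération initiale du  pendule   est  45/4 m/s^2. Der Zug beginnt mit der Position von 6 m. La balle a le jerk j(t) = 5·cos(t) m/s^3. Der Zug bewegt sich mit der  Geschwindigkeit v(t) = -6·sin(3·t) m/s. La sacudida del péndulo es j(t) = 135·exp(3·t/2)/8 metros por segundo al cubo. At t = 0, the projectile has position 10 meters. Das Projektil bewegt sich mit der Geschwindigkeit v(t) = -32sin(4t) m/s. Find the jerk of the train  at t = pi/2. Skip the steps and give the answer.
At t = pi/2, j = -54.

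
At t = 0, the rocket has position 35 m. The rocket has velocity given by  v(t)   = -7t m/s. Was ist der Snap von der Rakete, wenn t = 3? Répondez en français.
En partant de la vitesse v(t) = -7·t, nous prenons 3 dérivées. En prenant d/dt de v(t), nous trouvons a(t) = -7. En prenant d/dt de a(t), nous trouvons j(t) = 0. En prenant d/dt de j(t), nous trouvons s(t) = 0. En utilisant s(t) = 0 et en substituant t = 3, nous trouvons s = 0.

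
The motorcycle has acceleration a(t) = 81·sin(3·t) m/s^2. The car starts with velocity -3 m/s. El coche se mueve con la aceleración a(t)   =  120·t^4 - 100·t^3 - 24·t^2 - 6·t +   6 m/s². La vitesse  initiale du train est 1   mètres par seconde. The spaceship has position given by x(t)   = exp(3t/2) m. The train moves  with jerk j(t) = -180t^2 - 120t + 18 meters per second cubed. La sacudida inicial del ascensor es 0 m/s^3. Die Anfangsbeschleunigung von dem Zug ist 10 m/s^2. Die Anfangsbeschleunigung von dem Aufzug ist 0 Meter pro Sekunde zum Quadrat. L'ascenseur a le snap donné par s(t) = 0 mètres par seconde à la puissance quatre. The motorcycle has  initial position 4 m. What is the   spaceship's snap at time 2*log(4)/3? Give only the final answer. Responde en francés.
La réponse est 81/4.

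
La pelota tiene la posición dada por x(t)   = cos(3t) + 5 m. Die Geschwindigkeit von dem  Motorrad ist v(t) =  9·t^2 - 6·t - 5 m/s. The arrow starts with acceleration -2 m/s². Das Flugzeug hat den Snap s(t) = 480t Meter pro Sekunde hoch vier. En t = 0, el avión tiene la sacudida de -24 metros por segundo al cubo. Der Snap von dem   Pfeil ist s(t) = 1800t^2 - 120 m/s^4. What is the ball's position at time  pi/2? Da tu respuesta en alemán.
Mit x(t) = cos(3·t) + 5 und Einsetzen von t = pi/2, finden wir x = 5.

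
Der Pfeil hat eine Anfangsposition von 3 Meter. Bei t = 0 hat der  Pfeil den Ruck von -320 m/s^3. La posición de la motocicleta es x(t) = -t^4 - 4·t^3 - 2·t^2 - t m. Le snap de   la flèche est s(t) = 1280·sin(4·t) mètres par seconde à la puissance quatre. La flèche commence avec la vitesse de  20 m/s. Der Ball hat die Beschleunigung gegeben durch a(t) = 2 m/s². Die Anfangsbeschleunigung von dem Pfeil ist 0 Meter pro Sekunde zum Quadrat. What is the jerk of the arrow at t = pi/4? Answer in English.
To find the answer, we compute 1 integral of s(t) = 1280·sin(4·t). Integrating snap and using the initial condition j(0) = -320, we get j(t) = -320·cos(4·t). Using j(t) = -320·cos(4·t) and substituting t = pi/4, we find j = 320.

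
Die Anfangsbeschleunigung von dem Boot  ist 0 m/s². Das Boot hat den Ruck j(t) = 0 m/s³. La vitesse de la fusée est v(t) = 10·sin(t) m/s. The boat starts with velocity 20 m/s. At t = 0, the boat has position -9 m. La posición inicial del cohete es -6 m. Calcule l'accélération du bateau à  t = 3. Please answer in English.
Starting from jerk j(t) = 0, we take 1 antiderivative. Taking ∫j(t)dt and applying a(0) = 0, we find a(t) = 0. Using a(t) = 0 and substituting t = 3, we find a = 0.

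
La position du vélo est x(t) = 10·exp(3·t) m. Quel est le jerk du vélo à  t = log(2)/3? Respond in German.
Wir müssen unsere Gleichung für die Position x(t) = 10·exp(3·t) 3-mal ableiten. Die Ableitung von der Position ergibt die Geschwindigkeit: v(t) = 30·exp(3·t). Mit d/dt von v(t) finden wir a(t) = 90·exp(3·t). Durch Ableiten von der Beschleunigung erhalten wir den Ruck: j(t) = 270·exp(3·t). Wir haben den Ruck j(t) = 270·exp(3·t). Durch Einsetzen von t = log(2)/3: j(log(2)/3) = 540.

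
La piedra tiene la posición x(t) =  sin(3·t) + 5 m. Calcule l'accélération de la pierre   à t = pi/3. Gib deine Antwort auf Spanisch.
Para resolver esto, necesitamos tomar 2 derivadas de nuestra ecuación de la posición x(t) = sin(3·t) + 5. Derivando la posición, obtenemos la velocidad: v(t) = 3·cos(3·t). Tomando d/dt de v(t), encontramos a(t) = -9·sin(3·t). Tenemos la aceleración a(t) = -9·sin(3·t). Sustituyendo t = pi/3: a(pi/3) = 0.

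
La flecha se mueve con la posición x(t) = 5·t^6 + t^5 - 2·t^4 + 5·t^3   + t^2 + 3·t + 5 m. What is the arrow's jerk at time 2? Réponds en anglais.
We must differentiate our position equation x(t) = 5·t^6 + t^5 - 2·t^4 + 5·t^3 + t^2 + 3·t + 5 3 times. The derivative of position gives velocity: v(t) = 30·t^5 + 5·t^4 - 8·t^3 + 15·t^2 + 2·t + 3. The derivative of velocity gives acceleration: a(t) = 150·t^4 + 20·t^3 - 24·t^2 + 30·t + 2. Differentiating acceleration, we get jerk: j(t) = 600·t^3 + 60·t^2 - 48·t + 30. We have jerk j(t) = 600·t^3 + 60·t^2 - 48·t + 30. Substituting t = 2: j(2) = 4974.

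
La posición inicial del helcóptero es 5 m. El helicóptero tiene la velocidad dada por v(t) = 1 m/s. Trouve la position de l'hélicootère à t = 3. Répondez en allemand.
Um dies zu lösen, müssen wir 1 Stammfunktion unserer Gleichung für die Geschwindigkeit v(t) = 1 finden. Durch Integration von der Geschwindigkeit und Verwendung der Anfangsbedingung x(0) = 5, erhalten wir x(t) = t + 5. Mit x(t) = t + 5 und Einsetzen von t = 3, finden wir x = 8.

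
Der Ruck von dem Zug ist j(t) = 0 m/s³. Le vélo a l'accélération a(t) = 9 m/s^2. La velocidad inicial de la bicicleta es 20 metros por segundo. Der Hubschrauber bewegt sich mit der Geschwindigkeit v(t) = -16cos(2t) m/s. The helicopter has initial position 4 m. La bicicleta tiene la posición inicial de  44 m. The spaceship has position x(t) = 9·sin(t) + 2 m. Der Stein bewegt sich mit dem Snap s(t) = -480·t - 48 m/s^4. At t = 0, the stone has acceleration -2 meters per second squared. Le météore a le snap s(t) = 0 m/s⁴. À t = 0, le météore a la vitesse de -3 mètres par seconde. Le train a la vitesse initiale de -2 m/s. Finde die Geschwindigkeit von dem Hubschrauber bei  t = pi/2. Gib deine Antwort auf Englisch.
We have velocity v(t) = -16·cos(2·t). Substituting t = pi/2: v(pi/2) = 16.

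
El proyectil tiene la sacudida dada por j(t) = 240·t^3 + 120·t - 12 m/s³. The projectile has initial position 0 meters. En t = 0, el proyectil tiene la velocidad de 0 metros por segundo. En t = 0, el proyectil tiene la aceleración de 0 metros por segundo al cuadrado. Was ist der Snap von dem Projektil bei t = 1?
Wir müssen unsere Gleichung für den Ruck j(t) = 240·t^3 + 120·t - 12 1-mal ableiten. Die Ableitung von dem Ruck ergibt den Snap: s(t) = 720·t^2 + 120. Mit s(t) = 720·t^2 + 120 und Einsetzen von t = 1, finden wir s = 840.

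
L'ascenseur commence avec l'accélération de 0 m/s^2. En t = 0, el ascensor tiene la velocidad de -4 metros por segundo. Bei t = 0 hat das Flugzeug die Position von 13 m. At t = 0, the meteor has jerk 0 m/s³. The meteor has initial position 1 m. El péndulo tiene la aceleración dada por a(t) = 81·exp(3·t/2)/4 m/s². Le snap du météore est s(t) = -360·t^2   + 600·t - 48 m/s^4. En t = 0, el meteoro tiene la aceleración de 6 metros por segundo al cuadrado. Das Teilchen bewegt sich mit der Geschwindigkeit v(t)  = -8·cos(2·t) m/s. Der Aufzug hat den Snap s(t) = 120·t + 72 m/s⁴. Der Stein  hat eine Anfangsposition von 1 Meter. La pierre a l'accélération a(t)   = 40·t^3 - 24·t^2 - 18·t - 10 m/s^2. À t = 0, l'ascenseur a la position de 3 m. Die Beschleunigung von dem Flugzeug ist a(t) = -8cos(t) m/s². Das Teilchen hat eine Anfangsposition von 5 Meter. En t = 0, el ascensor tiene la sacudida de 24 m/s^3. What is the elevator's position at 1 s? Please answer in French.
En partant du snap s(t) = 120·t + 72, nous prenons 4 intégrales. L'intégrale du snap est le jerk. En utilisant j(0) = 24, nous obtenons j(t) = 60·t^2 + 72·t + 24. La primitive du jerk est l'accélération. En utilisant a(0) = 0, nous obtenons a(t) = 4·t·(5·t^2 + 9·t + 6). L'intégrale de l'accélération, avec v(0) = -4, donne la vitesse: v(t) = 5·t^4 + 12·t^3 + 12·t^2 - 4. En prenant ∫v(t)dt et en appliquant x(0) = 3, nous trouvons x(t) = t^5 + 3·t^4 + 4·t^3 - 4·t + 3. De l'équation de la position x(t) = t^5 + 3·t^4 + 4·t^3 - 4·t + 3, nous substituons t = 1 pour obtenir x = 7.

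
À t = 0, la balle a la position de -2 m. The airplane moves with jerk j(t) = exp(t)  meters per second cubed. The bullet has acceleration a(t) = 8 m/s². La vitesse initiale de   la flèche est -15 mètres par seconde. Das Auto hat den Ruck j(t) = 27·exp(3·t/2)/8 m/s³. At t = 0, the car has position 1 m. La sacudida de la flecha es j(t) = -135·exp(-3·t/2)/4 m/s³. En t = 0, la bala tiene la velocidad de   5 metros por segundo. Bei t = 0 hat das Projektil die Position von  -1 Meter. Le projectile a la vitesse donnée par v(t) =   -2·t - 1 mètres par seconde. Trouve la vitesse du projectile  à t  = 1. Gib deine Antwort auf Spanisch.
Tenemos la velocidad v(t) = -2·t - 1. Sustituyendo t = 1: v(1) = -3.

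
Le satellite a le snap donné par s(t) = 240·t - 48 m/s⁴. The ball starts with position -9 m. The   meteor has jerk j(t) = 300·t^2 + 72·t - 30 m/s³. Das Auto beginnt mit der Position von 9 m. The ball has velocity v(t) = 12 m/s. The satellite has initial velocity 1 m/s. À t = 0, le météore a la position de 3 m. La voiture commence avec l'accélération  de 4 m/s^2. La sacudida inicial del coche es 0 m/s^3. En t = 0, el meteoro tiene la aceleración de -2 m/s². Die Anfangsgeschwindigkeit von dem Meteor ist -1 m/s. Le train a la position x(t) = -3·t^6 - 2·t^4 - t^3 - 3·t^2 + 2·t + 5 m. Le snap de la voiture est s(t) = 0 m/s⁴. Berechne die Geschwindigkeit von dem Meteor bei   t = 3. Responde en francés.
Pour résoudre ceci, nous devons prendre 2 primitives de notre équation du jerk j(t) = 300·t^2 + 72·t - 30. En prenant ∫j(t)dt et en appliquant a(0) = -2, nous trouvons a(t) = 100·t^3 + 36·t^2 - 30·t - 2. En prenant ∫a(t)dt et en appliquant v(0) = -1, nous trouvons v(t) = 25·t^4 + 12·t^3 - 15·t^2 - 2·t - 1. Nous avons la vitesse v(t) = 25·t^4 + 12·t^3 - 15·t^2 - 2·t - 1. En substituant t = 3: v(3) = 2207.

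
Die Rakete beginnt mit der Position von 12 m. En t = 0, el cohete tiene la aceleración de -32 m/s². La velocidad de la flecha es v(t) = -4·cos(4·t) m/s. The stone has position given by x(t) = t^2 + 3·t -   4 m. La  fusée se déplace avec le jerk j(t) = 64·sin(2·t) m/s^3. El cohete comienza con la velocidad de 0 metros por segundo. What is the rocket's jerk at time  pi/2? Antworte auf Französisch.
De l'équation du jerk j(t) = 64·sin(2·t), nous substituons t = pi/2 pour obtenir j = 0.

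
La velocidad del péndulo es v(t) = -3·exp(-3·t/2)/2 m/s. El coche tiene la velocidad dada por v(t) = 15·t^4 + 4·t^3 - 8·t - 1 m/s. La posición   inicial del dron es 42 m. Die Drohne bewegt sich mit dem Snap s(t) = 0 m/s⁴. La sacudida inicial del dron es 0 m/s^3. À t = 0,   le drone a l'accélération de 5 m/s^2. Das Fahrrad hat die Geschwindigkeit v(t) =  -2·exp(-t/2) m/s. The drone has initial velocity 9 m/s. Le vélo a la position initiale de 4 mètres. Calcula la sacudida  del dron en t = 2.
Debemos encontrar la integral de nuestra ecuación del snap s(t) = 0 1 vez. Tomando ∫s(t)dt y aplicando j(0) = 0, encontramos j(t) = 0. Usando j(t) = 0 y sustituyendo t = 2, encontramos j = 0.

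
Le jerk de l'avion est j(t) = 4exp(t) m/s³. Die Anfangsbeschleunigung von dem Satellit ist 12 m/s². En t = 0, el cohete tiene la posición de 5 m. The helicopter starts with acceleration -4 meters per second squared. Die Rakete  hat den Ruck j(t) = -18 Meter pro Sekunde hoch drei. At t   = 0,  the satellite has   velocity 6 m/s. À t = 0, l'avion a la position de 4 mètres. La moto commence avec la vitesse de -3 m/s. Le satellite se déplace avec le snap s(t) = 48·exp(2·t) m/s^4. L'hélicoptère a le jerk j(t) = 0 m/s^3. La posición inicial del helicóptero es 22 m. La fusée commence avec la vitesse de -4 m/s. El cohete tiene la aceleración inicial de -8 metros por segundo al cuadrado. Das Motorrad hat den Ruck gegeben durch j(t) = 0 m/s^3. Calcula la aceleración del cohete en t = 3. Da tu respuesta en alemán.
Wir müssen die Stammfunktion unserer Gleichung für den Ruck j(t) = -18 1-mal finden. Durch Integration von dem Ruck und Verwendung der Anfangsbedingung a(0) = -8, erhalten wir a(t) = -18·t - 8. Wir haben die Beschleunigung a(t) = -18·t - 8. Durch Einsetzen von t = 3: a(3) = -62.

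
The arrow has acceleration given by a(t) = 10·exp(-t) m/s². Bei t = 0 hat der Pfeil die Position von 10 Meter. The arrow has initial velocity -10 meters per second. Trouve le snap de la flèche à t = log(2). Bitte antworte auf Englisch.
Starting from acceleration a(t) = 10·exp(-t), we take 2 derivatives. Differentiating acceleration, we get jerk: j(t) = -10·exp(-t). The derivative of jerk gives snap: s(t) = 10·exp(-t). From the given snap equation s(t) = 10·exp(-t), we substitute t = log(2) to get s = 5.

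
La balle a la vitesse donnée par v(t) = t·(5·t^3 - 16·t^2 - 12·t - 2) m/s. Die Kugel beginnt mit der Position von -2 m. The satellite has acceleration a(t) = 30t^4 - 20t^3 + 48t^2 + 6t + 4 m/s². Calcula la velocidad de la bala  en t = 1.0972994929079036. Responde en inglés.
From the given velocity equation v(t) = t·(5·t^3 - 16·t^2 - 12·t - 2), we substitute t = 1.0972994929079036 to get v = -30.5340556064145.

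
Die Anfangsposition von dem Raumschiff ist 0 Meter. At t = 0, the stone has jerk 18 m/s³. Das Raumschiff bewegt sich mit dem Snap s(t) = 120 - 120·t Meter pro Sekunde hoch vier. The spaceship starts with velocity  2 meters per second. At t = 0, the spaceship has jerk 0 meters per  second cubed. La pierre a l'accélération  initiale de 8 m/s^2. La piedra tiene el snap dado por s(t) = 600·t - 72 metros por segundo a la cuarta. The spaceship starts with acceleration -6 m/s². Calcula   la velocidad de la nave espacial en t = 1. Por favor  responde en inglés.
Starting from snap s(t) = 120 - 120·t, we take 3 antiderivatives. The antiderivative of snap, with j(0) = 0, gives jerk: j(t) = 60·t·(2 - t). Taking ∫j(t)dt and applying a(0) = -6, we find a(t) = -20·t^3 + 60·t^2 - 6. Finding the integral of a(t) and using v(0) = 2: v(t) = -5·t^4 + 20·t^3 - 6·t + 2. We have velocity v(t) = -5·t^4 + 20·t^3 - 6·t + 2. Substituting t = 1: v(1) = 11.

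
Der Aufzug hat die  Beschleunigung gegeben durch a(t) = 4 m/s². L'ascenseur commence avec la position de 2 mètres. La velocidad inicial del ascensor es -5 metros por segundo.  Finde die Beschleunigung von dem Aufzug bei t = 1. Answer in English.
From the given acceleration equation a(t) = 4, we substitute t = 1 to get a = 4.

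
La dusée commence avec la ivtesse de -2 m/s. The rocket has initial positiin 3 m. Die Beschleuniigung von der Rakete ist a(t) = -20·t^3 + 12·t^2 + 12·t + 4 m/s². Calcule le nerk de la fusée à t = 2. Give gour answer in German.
Wir müssen unsere Gleichung für die Beschleunigung a(t) = -20·t^3 + 12·t^2 + 12·t + 4 1-mal ableiten. Mit d/dt von a(t) finden wir j(t) = -60·t^2 + 24·t + 12. Aus der Gleichung für den Ruck j(t) = -60·t^2 + 24·t + 12, setzen wir t = 2 ein und erhalten j = -180.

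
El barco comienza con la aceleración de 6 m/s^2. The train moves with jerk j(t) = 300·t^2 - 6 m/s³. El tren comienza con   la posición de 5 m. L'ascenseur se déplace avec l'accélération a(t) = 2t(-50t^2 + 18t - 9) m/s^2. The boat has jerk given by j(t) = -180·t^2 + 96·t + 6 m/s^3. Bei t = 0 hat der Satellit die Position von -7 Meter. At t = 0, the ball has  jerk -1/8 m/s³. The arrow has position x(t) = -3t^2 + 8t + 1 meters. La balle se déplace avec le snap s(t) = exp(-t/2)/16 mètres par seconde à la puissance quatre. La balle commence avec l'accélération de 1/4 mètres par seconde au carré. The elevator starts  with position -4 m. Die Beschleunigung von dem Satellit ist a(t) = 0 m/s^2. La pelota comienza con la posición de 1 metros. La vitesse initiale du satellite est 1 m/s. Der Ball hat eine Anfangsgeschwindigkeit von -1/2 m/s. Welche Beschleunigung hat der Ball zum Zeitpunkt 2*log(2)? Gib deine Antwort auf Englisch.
We need to integrate our snap equation s(t) = exp(-t/2)/16 2 times. Taking ∫s(t)dt and applying j(0) = -1/8, we find j(t) = -exp(-t/2)/8. Taking ∫j(t)dt and applying a(0) = 1/4, we find a(t) = exp(-t/2)/4. Using a(t) = exp(-t/2)/4 and substituting t = 2*log(2), we find a = 1/8.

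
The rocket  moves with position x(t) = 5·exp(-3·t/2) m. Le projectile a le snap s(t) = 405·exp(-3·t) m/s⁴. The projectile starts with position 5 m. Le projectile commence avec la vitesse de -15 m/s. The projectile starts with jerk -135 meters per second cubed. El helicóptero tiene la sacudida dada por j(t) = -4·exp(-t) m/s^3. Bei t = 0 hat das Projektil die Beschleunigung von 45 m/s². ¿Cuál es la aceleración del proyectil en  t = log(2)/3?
Partiendo del snap s(t) = 405·exp(-3·t), tomamos 2 integrales. Tomando ∫s(t)dt y aplicando j(0) = -135, encontramos j(t) = -135·exp(-3·t). La integral de la sacudida es la aceleración. Usando a(0) = 45, obtenemos a(t) = 45·exp(-3·t). Tenemos la aceleración a(t) = 45·exp(-3·t). Sustituyendo t = log(2)/3: a(log(2)/3) = 45/2.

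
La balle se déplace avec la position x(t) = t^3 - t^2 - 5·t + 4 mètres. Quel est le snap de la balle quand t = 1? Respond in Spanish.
Partiendo de la posición x(t) = t^3 - t^2 - 5·t + 4, tomamos 4 derivadas. La derivada de la posición da la velocidad: v(t) = 3·t^2 - 2·t - 5. Derivando la velocidad, obtenemos la aceleración: a(t) = 6·t - 2. Tomando d/dt de a(t), encontramos j(t) = 6. Derivando la sacudida, obtenemos el snap: s(t) = 0. Usando s(t) = 0 y sustituyendo t = 1, encontramos s = 0.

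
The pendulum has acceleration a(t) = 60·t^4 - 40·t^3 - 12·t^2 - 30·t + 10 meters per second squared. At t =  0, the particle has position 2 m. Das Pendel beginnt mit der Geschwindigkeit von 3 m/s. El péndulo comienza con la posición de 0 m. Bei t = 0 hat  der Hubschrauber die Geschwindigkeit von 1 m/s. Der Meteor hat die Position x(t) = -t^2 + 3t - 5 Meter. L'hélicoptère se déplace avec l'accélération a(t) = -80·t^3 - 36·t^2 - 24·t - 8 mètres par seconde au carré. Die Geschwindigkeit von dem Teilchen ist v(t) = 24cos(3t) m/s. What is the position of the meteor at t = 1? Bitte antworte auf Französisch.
Nous avons la position x(t) = -t^2 + 3·t - 5. En substituant t = 1: x(1) = -3.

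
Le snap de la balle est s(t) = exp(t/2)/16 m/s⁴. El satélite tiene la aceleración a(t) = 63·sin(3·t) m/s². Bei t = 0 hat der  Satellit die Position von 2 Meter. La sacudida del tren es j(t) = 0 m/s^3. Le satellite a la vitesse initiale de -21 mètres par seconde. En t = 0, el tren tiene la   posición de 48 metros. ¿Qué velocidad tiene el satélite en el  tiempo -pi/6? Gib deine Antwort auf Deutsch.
Wir müssen das Integral unserer Gleichung für die Beschleunigung a(t) = 63·sin(3·t) 1-mal finden. Mit ∫a(t)dt und Anwendung von v(0) = -21, finden wir v(t) = -21·cos(3·t). Mit v(t) = -21·cos(3·t) und Einsetzen von t = -pi/6, finden wir v = 0.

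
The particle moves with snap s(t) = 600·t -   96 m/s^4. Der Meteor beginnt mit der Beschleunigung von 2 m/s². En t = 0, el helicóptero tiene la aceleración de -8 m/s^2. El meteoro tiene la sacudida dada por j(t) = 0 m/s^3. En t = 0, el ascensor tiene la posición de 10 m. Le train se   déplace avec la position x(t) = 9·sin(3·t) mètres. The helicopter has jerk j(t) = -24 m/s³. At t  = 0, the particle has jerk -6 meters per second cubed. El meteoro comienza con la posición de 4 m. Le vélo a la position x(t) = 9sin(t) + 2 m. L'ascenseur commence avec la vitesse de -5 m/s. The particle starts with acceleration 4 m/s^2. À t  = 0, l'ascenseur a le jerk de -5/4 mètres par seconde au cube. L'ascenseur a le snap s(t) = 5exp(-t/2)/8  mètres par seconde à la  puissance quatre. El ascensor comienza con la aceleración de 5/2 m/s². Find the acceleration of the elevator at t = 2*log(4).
We must find the antiderivative of our snap equation s(t) = 5·exp(-t/2)/8 2 times. Taking ∫s(t)dt and applying j(0) = -5/4, we find j(t) = -5·exp(-t/2)/4. Finding the integral of j(t) and using a(0) = 5/2: a(t) = 5·exp(-t/2)/2. Using a(t) = 5·exp(-t/2)/2 and substituting t = 2*log(4), we find a = 5/8.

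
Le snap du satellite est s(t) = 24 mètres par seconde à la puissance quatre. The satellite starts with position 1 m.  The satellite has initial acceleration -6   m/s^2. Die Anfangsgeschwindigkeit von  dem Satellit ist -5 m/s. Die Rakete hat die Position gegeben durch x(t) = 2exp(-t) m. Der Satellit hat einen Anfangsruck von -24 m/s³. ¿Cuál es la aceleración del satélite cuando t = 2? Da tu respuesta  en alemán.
Ausgehend von dem Snap s(t) = 24, nehmen wir 2 Stammfunktionen. Die Stammfunktion von dem Snap, mit j(0) = -24, ergibt den Ruck: j(t) = 24·t - 24. Das Integral von dem Ruck, mit a(0) = -6, ergibt die Beschleunigung: a(t) = 12·t^2 - 24·t - 6. Aus der Gleichung für die Beschleunigung a(t) = 12·t^2 - 24·t - 6, setzen wir t = 2 ein und erhalten a = -6.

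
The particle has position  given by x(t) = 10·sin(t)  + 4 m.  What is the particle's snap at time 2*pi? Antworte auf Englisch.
Starting from position x(t) = 10·sin(t) + 4, we take 4 derivatives. The derivative of position gives velocity: v(t) = 10·cos(t). The derivative of velocity gives acceleration: a(t) = -10·sin(t). Differentiating acceleration, we get jerk: j(t) = -10·cos(t). The derivative of jerk gives snap: s(t) = 10·sin(t). From the given snap equation s(t) = 10·sin(t), we substitute t = 2*pi to get s = 0.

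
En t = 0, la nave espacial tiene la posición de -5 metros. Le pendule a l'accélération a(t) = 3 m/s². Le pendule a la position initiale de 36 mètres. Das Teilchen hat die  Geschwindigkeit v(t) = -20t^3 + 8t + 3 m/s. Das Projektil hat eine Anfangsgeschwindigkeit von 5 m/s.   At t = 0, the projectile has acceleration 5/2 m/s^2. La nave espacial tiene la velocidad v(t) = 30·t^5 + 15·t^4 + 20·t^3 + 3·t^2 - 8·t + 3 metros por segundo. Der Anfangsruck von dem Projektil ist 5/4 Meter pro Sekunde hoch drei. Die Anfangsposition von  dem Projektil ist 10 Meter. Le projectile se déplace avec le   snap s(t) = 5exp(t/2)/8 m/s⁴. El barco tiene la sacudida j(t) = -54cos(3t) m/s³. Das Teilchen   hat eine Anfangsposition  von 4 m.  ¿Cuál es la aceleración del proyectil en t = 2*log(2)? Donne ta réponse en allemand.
Wir müssen das Integral unserer Gleichung für den Snap s(t) = 5·exp(t/2)/8 2-mal finden. Das Integral von dem Snap, mit j(0) = 5/4, ergibt den Ruck: j(t) = 5·exp(t/2)/4. Die Stammfunktion von dem Ruck ist die Beschleunigung. Mit a(0) = 5/2 erhalten wir a(t) = 5·exp(t/2)/2. Wir haben die Beschleunigung a(t) = 5·exp(t/2)/2. Durch Einsetzen von t = 2*log(2): a(2*log(2)) = 5.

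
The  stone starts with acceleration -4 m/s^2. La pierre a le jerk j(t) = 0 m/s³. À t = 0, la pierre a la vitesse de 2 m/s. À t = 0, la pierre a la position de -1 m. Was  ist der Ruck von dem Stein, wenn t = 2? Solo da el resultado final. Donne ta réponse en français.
À t = 2, j = 0.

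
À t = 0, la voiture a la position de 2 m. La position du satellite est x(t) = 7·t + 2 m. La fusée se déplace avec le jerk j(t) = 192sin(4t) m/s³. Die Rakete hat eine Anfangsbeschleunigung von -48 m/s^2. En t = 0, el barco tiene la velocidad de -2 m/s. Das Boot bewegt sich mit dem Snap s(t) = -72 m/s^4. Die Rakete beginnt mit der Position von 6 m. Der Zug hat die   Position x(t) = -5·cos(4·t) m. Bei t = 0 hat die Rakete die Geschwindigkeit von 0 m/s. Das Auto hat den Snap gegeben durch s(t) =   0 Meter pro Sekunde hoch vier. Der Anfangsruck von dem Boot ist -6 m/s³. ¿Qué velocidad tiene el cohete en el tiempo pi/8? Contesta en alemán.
Wir müssen das Integral unserer Gleichung für den Ruck j(t) = 192·sin(4·t) 2-mal finden. Durch Integration von dem Ruck und Verwendung der Anfangsbedingung a(0) = -48, erhalten wir a(t) = -48·cos(4·t). Das Integral von der Beschleunigung ist die Geschwindigkeit. Mit v(0) = 0 erhalten wir v(t) = -12·sin(4·t). Mit v(t) = -12·sin(4·t) und Einsetzen von t = pi/8, finden wir v = -12.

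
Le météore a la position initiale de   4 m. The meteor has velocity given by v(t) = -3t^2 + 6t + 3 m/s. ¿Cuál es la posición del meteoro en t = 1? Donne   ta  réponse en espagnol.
Debemos encontrar la integral de nuestra ecuación de la velocidad v(t) = -3·t^2 + 6·t + 3 1 vez. La integral de la velocidad, con x(0) = 4, da la posición: x(t) = -t^3 + 3·t^2 + 3·t + 4. Usando x(t) = -t^3 + 3·t^2 + 3·t + 4 y sustituyendo t = 1, encontramos x = 9.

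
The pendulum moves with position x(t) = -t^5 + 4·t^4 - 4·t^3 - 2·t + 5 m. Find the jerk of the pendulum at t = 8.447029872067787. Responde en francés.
Nous devons dériver notre équation de la position x(t) = -t^5 + 4·t^4 - 4·t^3 - 2·t + 5 3 fois. La dérivée de la position donne la vitesse: v(t) = -5·t^4 + 16·t^3 - 12·t^2 - 2. En prenant d/dt de v(t), nous trouvons a(t) = -20·t^3 + 48·t^2 - 24·t. La dérivée de l'accélération donne le jerk: j(t) = -60·t^2 + 96·t - 24. En utilisant j(t) = -60·t^2 + 96·t - 24 et en substituant t = 8.447029872067787, nous trouvons j = -3494.22395185783.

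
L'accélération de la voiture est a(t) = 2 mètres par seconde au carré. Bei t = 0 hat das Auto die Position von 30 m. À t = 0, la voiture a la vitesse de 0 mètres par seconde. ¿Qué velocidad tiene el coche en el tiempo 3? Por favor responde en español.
Partiendo de la aceleración a(t) = 2, tomamos 1 integral. Tomando ∫a(t)dt y aplicando v(0) = 0, encontramos v(t) = 2·t. Tenemos la velocidad v(t) = 2·t. Sustituyendo t = 3: v(3) = 6.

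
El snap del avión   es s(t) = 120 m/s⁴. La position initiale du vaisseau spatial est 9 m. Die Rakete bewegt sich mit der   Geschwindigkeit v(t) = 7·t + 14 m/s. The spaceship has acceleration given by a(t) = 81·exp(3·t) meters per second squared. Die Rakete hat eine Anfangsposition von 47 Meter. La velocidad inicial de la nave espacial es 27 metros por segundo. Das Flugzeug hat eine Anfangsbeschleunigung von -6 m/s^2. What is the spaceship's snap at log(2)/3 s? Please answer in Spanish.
Debemos derivar nuestra ecuación de la aceleración a(t) = 81·exp(3·t) 2 veces. Tomando d/dt de a(t), encontramos j(t) = 243·exp(3·t). La derivada de la sacudida da el snap: s(t) = 729·exp(3·t). Usando s(t) = 729·exp(3·t) y sustituyendo t = log(2)/3, encontramos s = 1458.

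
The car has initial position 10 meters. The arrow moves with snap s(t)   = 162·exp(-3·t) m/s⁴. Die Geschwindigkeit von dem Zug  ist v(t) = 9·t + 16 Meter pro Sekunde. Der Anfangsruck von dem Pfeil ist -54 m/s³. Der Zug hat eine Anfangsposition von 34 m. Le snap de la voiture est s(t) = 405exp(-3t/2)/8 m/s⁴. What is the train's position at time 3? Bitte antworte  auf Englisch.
Starting from velocity v(t) = 9·t + 16, we take 1 integral. Integrating velocity and using the initial condition x(0) = 34, we get x(t) = 9·t^2/2 + 16·t + 34. Using x(t) = 9·t^2/2 + 16·t + 34 and substituting t = 3, we find x = 245/2.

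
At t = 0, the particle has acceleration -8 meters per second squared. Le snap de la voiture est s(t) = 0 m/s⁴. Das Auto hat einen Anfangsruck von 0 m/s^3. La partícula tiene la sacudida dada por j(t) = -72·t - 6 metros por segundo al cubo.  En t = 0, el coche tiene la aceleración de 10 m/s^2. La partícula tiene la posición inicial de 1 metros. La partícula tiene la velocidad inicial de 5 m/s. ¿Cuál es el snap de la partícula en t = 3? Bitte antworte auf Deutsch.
Ausgehend von dem Ruck j(t) = -72·t - 6, nehmen wir 1 Ableitung. Durch Ableiten von dem Ruck erhalten wir den Snap: s(t) = -72. Aus der Gleichung für den Snap s(t) = -72, setzen wir t = 3 ein und erhalten s = -72.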